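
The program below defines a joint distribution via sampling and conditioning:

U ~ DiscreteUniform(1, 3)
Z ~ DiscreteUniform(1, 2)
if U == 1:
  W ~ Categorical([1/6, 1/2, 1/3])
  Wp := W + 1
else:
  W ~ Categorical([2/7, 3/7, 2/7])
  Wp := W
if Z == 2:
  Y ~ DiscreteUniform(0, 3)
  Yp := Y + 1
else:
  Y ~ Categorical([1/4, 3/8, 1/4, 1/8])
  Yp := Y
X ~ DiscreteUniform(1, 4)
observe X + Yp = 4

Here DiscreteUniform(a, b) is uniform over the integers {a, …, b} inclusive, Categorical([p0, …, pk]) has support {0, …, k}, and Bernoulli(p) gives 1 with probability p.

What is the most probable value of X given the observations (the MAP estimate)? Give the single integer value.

argmax_v P(X = v | obs) = 3

Enumerate traces; 63 have nonzero weight after conditioning:
  (U=1, Z=1, W=0, Y=0, X=4) weight 1/576
  (U=1, Z=1, W=0, Y=1, X=3) weight 1/384
  (U=1, Z=1, W=0, Y=2, X=2) weight 1/576
  (U=1, Z=1, W=0, Y=3, X=1) weight 1/1152
  (U=1, Z=1, W=1, Y=0, X=4) weight 1/192
  (U=1, Z=1, W=1, Y=1, X=3) weight 1/128
  (U=1, Z=1, W=1, Y=2, X=2) weight 1/192
  (U=1, Z=1, W=1, Y=3, X=1) weight 1/384
  … 55 more
Group by X:
  weight(X=1) = 3/64
  weight(X=2) = 1/16
  weight(X=3) = 5/64
  weight(X=4) = 1/32
Total weight = 3/64 + 1/16 + 5/64 + 1/32 = 7/32
P(X=1 | obs) = 3/64 / 7/32 = 3/14
P(X=2 | obs) = 1/16 / 7/32 = 2/7
P(X=3 | obs) = 5/64 / 7/32 = 5/14
P(X=4 | obs) = 1/32 / 7/32 = 1/7
argmax = 3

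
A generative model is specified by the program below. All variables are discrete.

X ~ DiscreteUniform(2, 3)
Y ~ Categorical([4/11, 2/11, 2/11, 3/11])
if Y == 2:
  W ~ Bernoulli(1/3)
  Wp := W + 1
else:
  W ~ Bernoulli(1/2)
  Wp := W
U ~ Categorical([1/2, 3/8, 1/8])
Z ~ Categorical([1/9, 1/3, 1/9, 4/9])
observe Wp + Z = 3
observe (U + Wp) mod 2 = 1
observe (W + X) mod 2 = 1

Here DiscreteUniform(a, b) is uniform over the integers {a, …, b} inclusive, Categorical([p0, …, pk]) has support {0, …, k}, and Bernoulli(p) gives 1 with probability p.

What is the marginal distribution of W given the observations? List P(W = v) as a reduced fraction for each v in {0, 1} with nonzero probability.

Enumerate traces; 12 have nonzero weight after conditioning:
  (X=2, Y=0, W=1, U=0, Z=2) weight 1/198
  (X=2, Y=0, W=1, U=2, Z=2) weight 1/792
  (X=2, Y=1, W=1, U=0, Z=2) weight 1/396
  (X=2, Y=1, W=1, U=2, Z=2) weight 1/1584
  (X=2, Y=2, W=1, U=1, Z=1) weight 1/264
  (X=2, Y=3, W=1, U=0, Z=2) weight 1/264
  (X=2, Y=3, W=1, U=2, Z=2) weight 1/1056
  (X=3, Y=0, W=0, U=1, Z=3) weight 1/66
  … 4 more
Group by W:
  weight(W=0) = 91/2376
  weight(W=1) = 19/1056
Total weight = 91/2376 + 19/1056 = 535/9504
P(W=0 | obs) = 91/2376 / 535/9504 = 364/535
P(W=1 | obs) = 19/1056 / 535/9504 = 171/535

P(W=0) = 364/535, P(W=1) = 171/535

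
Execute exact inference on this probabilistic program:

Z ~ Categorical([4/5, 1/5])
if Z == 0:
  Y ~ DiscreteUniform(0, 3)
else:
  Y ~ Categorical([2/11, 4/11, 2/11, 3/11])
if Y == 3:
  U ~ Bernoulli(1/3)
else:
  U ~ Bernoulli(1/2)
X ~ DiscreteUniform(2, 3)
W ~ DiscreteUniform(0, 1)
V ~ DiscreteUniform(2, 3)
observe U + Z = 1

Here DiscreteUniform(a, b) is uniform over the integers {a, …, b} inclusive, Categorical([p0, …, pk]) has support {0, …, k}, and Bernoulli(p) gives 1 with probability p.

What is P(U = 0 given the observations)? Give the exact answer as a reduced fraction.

P(U = 0 | obs) = 36/157

Enumerate traces; 64 have nonzero weight after conditioning:
  (Z=0, Y=0, U=1, X=2, W=0, V=2) weight 1/80
  (Z=0, Y=0, U=1, X=2, W=0, V=3) weight 1/80
  (Z=0, Y=0, U=1, X=2, W=1, V=2) weight 1/80
  (Z=0, Y=0, U=1, X=2, W=1, V=3) weight 1/80
  (Z=0, Y=0, U=1, X=3, W=0, V=2) weight 1/80
  (Z=0, Y=0, U=1, X=3, W=0, V=3) weight 1/80
  (Z=0, Y=0, U=1, X=3, W=1, V=2) weight 1/80
  (Z=0, Y=0, U=1, X=3, W=1, V=3) weight 1/80
  (Z=1, Y=0, U=0, X=2, W=0, V=2) weight 1/440
  … 55 more
Group by U:
  weight(U=0) = 6/55
  weight(U=1) = 11/30
Total weight = 6/55 + 11/30 = 157/330
P(U=0 | obs) = 6/55 / 157/330 = 36/157
P(U=1 | obs) = 11/30 / 157/330 = 121/157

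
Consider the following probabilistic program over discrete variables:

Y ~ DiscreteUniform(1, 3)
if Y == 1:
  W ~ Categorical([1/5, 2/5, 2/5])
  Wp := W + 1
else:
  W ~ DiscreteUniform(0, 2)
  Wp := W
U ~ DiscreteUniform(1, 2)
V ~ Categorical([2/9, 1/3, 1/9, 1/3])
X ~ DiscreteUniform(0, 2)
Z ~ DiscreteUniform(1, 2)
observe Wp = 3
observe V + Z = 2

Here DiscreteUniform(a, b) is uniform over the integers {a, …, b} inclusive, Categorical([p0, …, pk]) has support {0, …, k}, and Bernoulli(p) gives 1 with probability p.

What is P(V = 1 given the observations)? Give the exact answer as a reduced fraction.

Enumerate traces; 12 have nonzero weight after conditioning:
  (Y=1, W=2, U=1, V=0, X=0, Z=2) weight 1/405
  (Y=1, W=2, U=1, V=0, X=1, Z=2) weight 1/405
  (Y=1, W=2, U=1, V=0, X=2, Z=2) weight 1/405
  (Y=1, W=2, U=1, V=1, X=0, Z=1) weight 1/270
  (Y=1, W=2, U=1, V=1, X=1, Z=1) weight 1/270
  (Y=1, W=2, U=1, V=1, X=2, Z=1) weight 1/270
  (Y=1, W=2, U=2, V=0, X=0, Z=2) weight 1/405
  (Y=1, W=2, U=2, V=0, X=1, Z=2) weight 1/405
  … 4 more
Group by V:
  weight(V=0) = 2/135
  weight(V=1) = 1/45
Total weight = 2/135 + 1/45 = 1/27
P(V=0 | obs) = 2/135 / 1/27 = 2/5
P(V=1 | obs) = 1/45 / 1/27 = 3/5

P(V = 1 | obs) = 3/5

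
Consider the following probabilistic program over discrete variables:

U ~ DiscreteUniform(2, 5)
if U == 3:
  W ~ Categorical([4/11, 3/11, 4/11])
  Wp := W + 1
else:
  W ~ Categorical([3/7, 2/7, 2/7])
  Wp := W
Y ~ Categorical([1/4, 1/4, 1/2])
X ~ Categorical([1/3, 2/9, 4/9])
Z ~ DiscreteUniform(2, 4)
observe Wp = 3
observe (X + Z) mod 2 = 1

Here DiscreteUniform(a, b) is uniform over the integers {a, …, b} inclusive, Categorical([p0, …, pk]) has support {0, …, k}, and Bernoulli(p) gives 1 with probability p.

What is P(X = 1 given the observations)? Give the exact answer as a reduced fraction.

P(X = 1 | obs) = 4/11

Enumerate traces; 12 have nonzero weight after conditioning:
  (U=3, W=2, Y=0, X=0, Z=3) weight 1/396
  (U=3, W=2, Y=0, X=1, Z=2) weight 1/594
  (U=3, W=2, Y=0, X=1, Z=4) weight 1/594
  (U=3, W=2, Y=0, X=2, Z=3) weight 1/297
  (U=3, W=2, Y=1, X=0, Z=3) weight 1/396
  (U=3, W=2, Y=1, X=1, Z=2) weight 1/594
  (U=3, W=2, Y=1, X=1, Z=4) weight 1/594
  (U=3, W=2, Y=1, X=2, Z=3) weight 1/297
  … 4 more
Group by X:
  weight(X=0) = 1/99
  weight(X=1) = 4/297
  weight(X=2) = 4/297
Total weight = 1/99 + 4/297 + 4/297 = 1/27
P(X=0 | obs) = 1/99 / 1/27 = 3/11
P(X=1 | obs) = 4/297 / 1/27 = 4/11
P(X=2 | obs) = 4/297 / 1/27 = 4/11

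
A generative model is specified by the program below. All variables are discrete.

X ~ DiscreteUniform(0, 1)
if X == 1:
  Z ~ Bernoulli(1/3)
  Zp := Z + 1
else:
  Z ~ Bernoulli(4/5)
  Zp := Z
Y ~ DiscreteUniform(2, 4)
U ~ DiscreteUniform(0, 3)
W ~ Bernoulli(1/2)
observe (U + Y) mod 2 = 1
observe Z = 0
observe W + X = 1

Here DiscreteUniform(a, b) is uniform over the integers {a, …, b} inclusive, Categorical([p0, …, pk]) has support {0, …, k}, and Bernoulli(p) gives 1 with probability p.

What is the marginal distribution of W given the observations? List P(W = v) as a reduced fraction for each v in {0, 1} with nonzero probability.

P(W=0) = 10/13, P(W=1) = 3/13

Enumerate traces; 12 have nonzero weight after conditioning:
  (X=0, Z=0, Y=2, U=1, W=1) weight 1/240
  (X=0, Z=0, Y=2, U=3, W=1) weight 1/240
  (X=0, Z=0, Y=3, U=0, W=1) weight 1/240
  (X=0, Z=0, Y=3, U=2, W=1) weight 1/240
  (X=0, Z=0, Y=4, U=1, W=1) weight 1/240
  (X=0, Z=0, Y=4, U=3, W=1) weight 1/240
  (X=1, Z=0, Y=2, U=1, W=0) weight 1/72
  (X=1, Z=0, Y=2, U=3, W=0) weight 1/72
  … 4 more
Group by W:
  weight(W=0) = 1/12
  weight(W=1) = 1/40
Total weight = 1/12 + 1/40 = 13/120
P(W=0 | obs) = 1/12 / 13/120 = 10/13
P(W=1 | obs) = 1/40 / 13/120 = 3/13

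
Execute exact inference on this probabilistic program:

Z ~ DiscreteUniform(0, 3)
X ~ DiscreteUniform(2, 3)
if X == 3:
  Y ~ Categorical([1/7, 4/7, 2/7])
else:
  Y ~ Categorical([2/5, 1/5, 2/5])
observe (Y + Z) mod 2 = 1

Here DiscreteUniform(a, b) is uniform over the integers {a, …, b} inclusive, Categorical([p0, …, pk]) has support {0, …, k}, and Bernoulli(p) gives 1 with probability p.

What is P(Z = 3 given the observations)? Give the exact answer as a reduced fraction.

P(Z = 3 | obs) = 43/140

Enumerate traces; 12 have nonzero weight after conditioning:
  (Z=0, X=2, Y=1) weight 1/40
  (Z=0, X=3, Y=1) weight 1/14
  (Z=1, X=2, Y=0) weight 1/20
  (Z=1, X=2, Y=2) weight 1/20
  (Z=1, X=3, Y=0) weight 1/56
  (Z=1, X=3, Y=2) weight 1/28
  (Z=2, X=2, Y=1) weight 1/40
  (Z=2, X=3, Y=1) weight 1/14
  (Z=3, X=2, Y=0) weight 1/20
  … 3 more
Group by Z:
  weight(Z=0) = 27/280
  weight(Z=1) = 43/280
  weight(Z=2) = 27/280
  weight(Z=3) = 43/280
Total weight = 27/280 + 43/280 + 27/280 + 43/280 = 1/2
P(Z=0 | obs) = 27/280 / 1/2 = 27/140
P(Z=1 | obs) = 43/280 / 1/2 = 43/140
P(Z=2 | obs) = 27/280 / 1/2 = 27/140
P(Z=3 | obs) = 43/280 / 1/2 = 43/140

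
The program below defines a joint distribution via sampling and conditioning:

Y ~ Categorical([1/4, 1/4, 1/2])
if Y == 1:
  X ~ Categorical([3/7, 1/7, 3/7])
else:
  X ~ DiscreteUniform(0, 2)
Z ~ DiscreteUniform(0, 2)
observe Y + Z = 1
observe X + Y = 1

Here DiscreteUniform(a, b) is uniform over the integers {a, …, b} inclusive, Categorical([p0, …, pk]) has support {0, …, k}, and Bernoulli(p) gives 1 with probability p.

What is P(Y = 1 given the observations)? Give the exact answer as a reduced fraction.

Enumerate traces; 2 have nonzero weight after conditioning:
  (Y=0, X=1, Z=1) weight 1/36
  (Y=1, X=0, Z=0) weight 1/28
Group by Y:
  weight(Y=0) = 1/36
  weight(Y=1) = 1/28
Total weight = 1/36 + 1/28 = 4/63
P(Y=0 | obs) = 1/36 / 4/63 = 7/16
P(Y=1 | obs) = 1/28 / 4/63 = 9/16

P(Y = 1 | obs) = 9/16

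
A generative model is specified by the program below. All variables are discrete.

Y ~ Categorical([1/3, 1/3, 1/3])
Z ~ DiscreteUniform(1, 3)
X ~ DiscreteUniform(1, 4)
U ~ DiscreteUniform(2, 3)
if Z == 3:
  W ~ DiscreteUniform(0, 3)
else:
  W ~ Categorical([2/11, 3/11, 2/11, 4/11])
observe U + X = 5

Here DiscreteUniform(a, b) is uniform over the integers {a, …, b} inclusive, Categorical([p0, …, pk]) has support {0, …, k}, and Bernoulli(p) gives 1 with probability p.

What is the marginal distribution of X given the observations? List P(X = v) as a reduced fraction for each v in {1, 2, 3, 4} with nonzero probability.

Enumerate traces; 72 have nonzero weight after conditioning:
  (Y=0, Z=1, X=2, U=3, W=0) weight 1/396
  (Y=0, Z=1, X=2, U=3, W=1) weight 1/264
  (Y=0, Z=1, X=2, U=3, W=2) weight 1/396
  (Y=0, Z=1, X=2, U=3, W=3) weight 1/198
  (Y=0, Z=1, X=3, U=2, W=0) weight 1/396
  (Y=0, Z=1, X=3, U=2, W=1) weight 1/264
  (Y=0, Z=1, X=3, U=2, W=2) weight 1/396
  (Y=0, Z=1, X=3, U=2, W=3) weight 1/198
  … 64 more
Group by X:
  weight(X=2) = 1/8
  weight(X=3) = 1/8
Total weight = 1/8 + 1/8 = 1/4
P(X=2 | obs) = 1/8 / 1/4 = 1/2
P(X=3 | obs) = 1/8 / 1/4 = 1/2

P(X=2) = 1/2, P(X=3) = 1/2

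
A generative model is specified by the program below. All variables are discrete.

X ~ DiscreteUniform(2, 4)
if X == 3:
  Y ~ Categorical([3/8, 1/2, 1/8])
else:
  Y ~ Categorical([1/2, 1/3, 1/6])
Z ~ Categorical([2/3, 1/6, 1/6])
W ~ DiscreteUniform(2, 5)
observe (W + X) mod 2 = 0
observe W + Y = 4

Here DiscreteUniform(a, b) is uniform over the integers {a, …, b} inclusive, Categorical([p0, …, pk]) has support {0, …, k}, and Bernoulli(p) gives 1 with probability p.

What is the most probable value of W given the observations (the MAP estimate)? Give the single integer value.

argmax_v P(W = v | obs) = 4

Enumerate traces; 15 have nonzero weight after conditioning:
  (X=2, Y=0, Z=0, W=4) weight 1/36
  (X=2, Y=0, Z=1, W=4) weight 1/144
  (X=2, Y=0, Z=2, W=4) weight 1/144
  (X=2, Y=2, Z=0, W=2) weight 1/108
  (X=2, Y=2, Z=1, W=2) weight 1/432
  (X=2, Y=2, Z=2, W=2) weight 1/432
  (X=3, Y=1, Z=0, W=3) weight 1/36
  (X=3, Y=1, Z=1, W=3) weight 1/144
  … 7 more
Group by W:
  weight(W=2) = 1/36
  weight(W=3) = 1/24
  weight(W=4) = 1/12
Total weight = 1/36 + 1/24 + 1/12 = 11/72
P(W=2 | obs) = 1/36 / 11/72 = 2/11
P(W=3 | obs) = 1/24 / 11/72 = 3/11
P(W=4 | obs) = 1/12 / 11/72 = 6/11
argmax = 4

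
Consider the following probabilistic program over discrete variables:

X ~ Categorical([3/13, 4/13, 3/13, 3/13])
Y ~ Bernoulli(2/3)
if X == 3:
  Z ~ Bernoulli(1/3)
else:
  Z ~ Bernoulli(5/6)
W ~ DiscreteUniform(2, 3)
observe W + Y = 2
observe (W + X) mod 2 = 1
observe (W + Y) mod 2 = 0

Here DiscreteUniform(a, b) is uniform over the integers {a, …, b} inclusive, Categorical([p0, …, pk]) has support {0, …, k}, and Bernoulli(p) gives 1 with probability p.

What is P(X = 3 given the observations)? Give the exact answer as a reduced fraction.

Enumerate traces; 4 have nonzero weight after conditioning:
  (X=1, Y=0, Z=0, W=2) weight 1/117
  (X=1, Y=0, Z=1, W=2) weight 5/117
  (X=3, Y=0, Z=0, W=2) weight 1/39
  (X=3, Y=0, Z=1, W=2) weight 1/78
Group by X:
  weight(X=1) = 2/39
  weight(X=3) = 1/26
Total weight = 2/39 + 1/26 = 7/78
P(X=1 | obs) = 2/39 / 7/78 = 4/7
P(X=3 | obs) = 1/26 / 7/78 = 3/7

P(X = 3 | obs) = 3/7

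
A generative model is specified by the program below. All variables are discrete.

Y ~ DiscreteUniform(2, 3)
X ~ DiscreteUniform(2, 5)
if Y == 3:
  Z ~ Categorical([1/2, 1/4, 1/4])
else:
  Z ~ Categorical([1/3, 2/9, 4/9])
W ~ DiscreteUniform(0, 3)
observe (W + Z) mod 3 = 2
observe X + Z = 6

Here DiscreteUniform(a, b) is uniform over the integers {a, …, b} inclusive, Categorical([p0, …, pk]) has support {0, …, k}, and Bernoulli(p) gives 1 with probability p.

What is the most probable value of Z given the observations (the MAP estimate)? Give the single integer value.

argmax_v P(Z = v | obs) = 2

Enumerate traces; 6 have nonzero weight after conditioning:
  (Y=2, X=4, Z=2, W=0) weight 1/72
  (Y=2, X=4, Z=2, W=3) weight 1/72
  (Y=2, X=5, Z=1, W=1) weight 1/144
  (Y=3, X=4, Z=2, W=0) weight 1/128
  (Y=3, X=4, Z=2, W=3) weight 1/128
  (Y=3, X=5, Z=1, W=1) weight 1/128
Group by Z:
  weight(Z=1) = 17/1152
  weight(Z=2) = 25/576
Total weight = 17/1152 + 25/576 = 67/1152
P(Z=1 | obs) = 17/1152 / 67/1152 = 17/67
P(Z=2 | obs) = 25/576 / 67/1152 = 50/67
argmax = 2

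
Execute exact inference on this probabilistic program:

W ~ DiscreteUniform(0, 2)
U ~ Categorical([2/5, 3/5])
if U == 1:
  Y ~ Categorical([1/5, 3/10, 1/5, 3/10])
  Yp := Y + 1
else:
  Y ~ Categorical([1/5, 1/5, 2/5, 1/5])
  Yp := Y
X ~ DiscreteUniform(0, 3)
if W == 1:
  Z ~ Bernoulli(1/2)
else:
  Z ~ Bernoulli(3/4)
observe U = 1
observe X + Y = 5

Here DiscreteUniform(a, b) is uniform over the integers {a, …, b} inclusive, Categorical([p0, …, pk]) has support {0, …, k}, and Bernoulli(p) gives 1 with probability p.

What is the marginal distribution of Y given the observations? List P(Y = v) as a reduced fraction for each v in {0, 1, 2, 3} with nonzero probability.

P(Y=2) = 2/5, P(Y=3) = 3/5

Enumerate traces; 12 have nonzero weight after conditioning:
  (W=0, U=1, Y=2, X=3, Z=0) weight 1/400
  (W=0, U=1, Y=2, X=3, Z=1) weight 3/400
  (W=0, U=1, Y=3, X=2, Z=0) weight 3/800
  (W=0, U=1, Y=3, X=2, Z=1) weight 9/800
  (W=1, U=1, Y=2, X=3, Z=0) weight 1/200
  (W=1, U=1, Y=2, X=3, Z=1) weight 1/200
  (W=1, U=1, Y=3, X=2, Z=0) weight 3/400
  (W=1, U=1, Y=3, X=2, Z=1) weight 3/400
  … 4 more
Group by Y:
  weight(Y=2) = 3/100
  weight(Y=3) = 9/200
Total weight = 3/100 + 9/200 = 3/40
P(Y=2 | obs) = 3/100 / 3/40 = 2/5
P(Y=3 | obs) = 9/200 / 3/40 = 3/5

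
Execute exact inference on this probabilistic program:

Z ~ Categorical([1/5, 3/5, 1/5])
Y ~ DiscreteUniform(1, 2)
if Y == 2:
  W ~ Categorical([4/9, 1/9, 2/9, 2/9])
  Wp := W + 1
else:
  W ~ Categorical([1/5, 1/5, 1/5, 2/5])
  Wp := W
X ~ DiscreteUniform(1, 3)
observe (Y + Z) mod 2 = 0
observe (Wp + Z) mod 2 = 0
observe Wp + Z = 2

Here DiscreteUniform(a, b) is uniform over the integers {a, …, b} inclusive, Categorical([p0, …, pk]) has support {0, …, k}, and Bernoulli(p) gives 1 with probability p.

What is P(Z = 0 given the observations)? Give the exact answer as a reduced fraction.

P(Z = 0 | obs) = 5/32

Enumerate traces; 6 have nonzero weight after conditioning:
  (Z=0, Y=2, W=1, X=1) weight 1/270
  (Z=0, Y=2, W=1, X=2) weight 1/270
  (Z=0, Y=2, W=1, X=3) weight 1/270
  (Z=1, Y=1, W=1, X=1) weight 1/50
  (Z=1, Y=1, W=1, X=2) weight 1/50
  (Z=1, Y=1, W=1, X=3) weight 1/50
Group by Z:
  weight(Z=0) = 1/90
  weight(Z=1) = 3/50
Total weight = 1/90 + 3/50 = 16/225
P(Z=0 | obs) = 1/90 / 16/225 = 5/32
P(Z=1 | obs) = 3/50 / 16/225 = 27/32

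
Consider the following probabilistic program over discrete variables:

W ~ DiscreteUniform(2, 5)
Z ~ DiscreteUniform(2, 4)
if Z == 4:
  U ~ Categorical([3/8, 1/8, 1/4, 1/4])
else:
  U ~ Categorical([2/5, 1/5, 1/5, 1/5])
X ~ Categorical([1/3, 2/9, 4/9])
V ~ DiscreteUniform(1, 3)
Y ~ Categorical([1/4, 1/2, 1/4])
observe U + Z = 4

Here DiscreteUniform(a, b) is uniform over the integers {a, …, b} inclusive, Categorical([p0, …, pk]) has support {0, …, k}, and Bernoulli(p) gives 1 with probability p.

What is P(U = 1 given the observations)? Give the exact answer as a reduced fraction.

Enumerate traces; 324 have nonzero weight after conditioning:
  (W=2, Z=2, U=2, X=0, V=1, Y=0) weight 1/2160
  (W=2, Z=2, U=2, X=0, V=1, Y=1) weight 1/1080
  (W=2, Z=2, U=2, X=0, V=1, Y=2) weight 1/2160
  (W=2, Z=2, U=2, X=0, V=2, Y=0) weight 1/2160
  (W=2, Z=2, U=2, X=0, V=2, Y=1) weight 1/1080
  (W=2, Z=2, U=2, X=0, V=2, Y=2) weight 1/2160
  (W=2, Z=2, U=2, X=0, V=3, Y=0) weight 1/2160
  (W=2, Z=2, U=2, X=0, V=3, Y=1) weight 1/1080
  (W=2, Z=3, U=1, X=0, V=1, Y=0) weight 1/2160
  (W=2, Z=4, U=0, X=0, V=1, Y=0) weight 1/1152
  … 314 more
Group by U:
  weight(U=0) = 1/8
  weight(U=1) = 1/15
  weight(U=2) = 1/15
Total weight = 1/8 + 1/15 + 1/15 = 31/120
P(U=0 | obs) = 1/8 / 31/120 = 15/31
P(U=1 | obs) = 1/15 / 31/120 = 8/31
P(U=2 | obs) = 1/15 / 31/120 = 8/31

P(U = 1 | obs) = 8/31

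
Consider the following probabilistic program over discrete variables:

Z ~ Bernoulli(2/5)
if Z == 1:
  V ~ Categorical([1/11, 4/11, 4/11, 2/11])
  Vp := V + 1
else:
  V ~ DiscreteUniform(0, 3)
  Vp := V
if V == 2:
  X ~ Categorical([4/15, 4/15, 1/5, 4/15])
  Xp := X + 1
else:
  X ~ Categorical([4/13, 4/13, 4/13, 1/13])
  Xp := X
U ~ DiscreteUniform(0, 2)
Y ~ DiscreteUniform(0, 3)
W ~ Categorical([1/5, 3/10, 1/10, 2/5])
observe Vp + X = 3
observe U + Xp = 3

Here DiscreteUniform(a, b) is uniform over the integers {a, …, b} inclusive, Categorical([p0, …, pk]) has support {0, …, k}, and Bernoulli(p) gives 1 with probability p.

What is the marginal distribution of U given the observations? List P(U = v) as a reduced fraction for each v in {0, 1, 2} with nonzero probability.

P(U=0) = 99/1651, P(U=1) = 4176/8255, P(U=2) = 3584/8255

Enumerate traces; 96 have nonzero weight after conditioning:
  (Z=0, V=0, X=3, U=0, Y=0, W=0) weight 1/5200
  (Z=0, V=0, X=3, U=0, Y=0, W=1) weight 3/10400
  (Z=0, V=0, X=3, U=0, Y=0, W=2) weight 1/10400
  (Z=0, V=0, X=3, U=0, Y=0, W=3) weight 1/2600
  (Z=0, V=0, X=3, U=0, Y=1, W=0) weight 1/5200
  (Z=0, V=0, X=3, U=0, Y=1, W=1) weight 3/10400
  (Z=0, V=0, X=3, U=0, Y=1, W=2) weight 1/10400
  (Z=0, V=0, X=3, U=0, Y=1, W=3) weight 1/2600
  (Z=0, V=1, X=2, U=1, Y=0, W=0) weight 1/1300
  (Z=1, V=1, X=1, U=2, Y=0, W=0) weight 8/10725
  … 86 more
Group by U:
  weight(U=0) = 1/260
  weight(U=1) = 116/3575
  weight(U=2) = 896/32175
Total weight = 1/260 + 116/3575 + 896/32175 = 127/1980
P(U=0 | obs) = 1/260 / 127/1980 = 99/1651
P(U=1 | obs) = 116/3575 / 127/1980 = 4176/8255
P(U=2 | obs) = 896/32175 / 127/1980 = 3584/8255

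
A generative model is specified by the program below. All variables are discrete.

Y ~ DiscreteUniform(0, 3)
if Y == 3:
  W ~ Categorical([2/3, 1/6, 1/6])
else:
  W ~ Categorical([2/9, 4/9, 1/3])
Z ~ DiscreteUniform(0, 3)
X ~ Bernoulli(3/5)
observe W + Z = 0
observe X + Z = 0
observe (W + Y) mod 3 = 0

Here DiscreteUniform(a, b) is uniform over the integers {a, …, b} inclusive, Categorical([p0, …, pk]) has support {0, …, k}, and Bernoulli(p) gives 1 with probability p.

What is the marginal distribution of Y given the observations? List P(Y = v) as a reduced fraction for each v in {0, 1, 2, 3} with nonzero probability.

P(Y=0) = 1/4, P(Y=3) = 3/4

Enumerate traces; 2 have nonzero weight after conditioning:
  (Y=0, W=0, Z=0, X=0) weight 1/180
  (Y=3, W=0, Z=0, X=0) weight 1/60
Group by Y:
  weight(Y=0) = 1/180
  weight(Y=3) = 1/60
Total weight = 1/180 + 1/60 = 1/45
P(Y=0 | obs) = 1/180 / 1/45 = 1/4
P(Y=3 | obs) = 1/60 / 1/45 = 3/4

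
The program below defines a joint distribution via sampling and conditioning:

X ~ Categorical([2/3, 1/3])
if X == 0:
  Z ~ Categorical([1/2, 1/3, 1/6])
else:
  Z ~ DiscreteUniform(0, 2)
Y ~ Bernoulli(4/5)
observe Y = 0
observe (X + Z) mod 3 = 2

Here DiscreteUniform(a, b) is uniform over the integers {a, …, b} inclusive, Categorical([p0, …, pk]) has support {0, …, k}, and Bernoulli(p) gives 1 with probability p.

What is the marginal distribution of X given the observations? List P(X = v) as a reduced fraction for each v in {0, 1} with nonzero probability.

Enumerate traces; 2 have nonzero weight after conditioning:
  (X=0, Z=2, Y=0) weight 1/45
  (X=1, Z=1, Y=0) weight 1/45
Group by X:
  weight(X=0) = 1/45
  weight(X=1) = 1/45
Total weight = 1/45 + 1/45 = 2/45
P(X=0 | obs) = 1/45 / 2/45 = 1/2
P(X=1 | obs) = 1/45 / 2/45 = 1/2

P(X=0) = 1/2, P(X=1) = 1/2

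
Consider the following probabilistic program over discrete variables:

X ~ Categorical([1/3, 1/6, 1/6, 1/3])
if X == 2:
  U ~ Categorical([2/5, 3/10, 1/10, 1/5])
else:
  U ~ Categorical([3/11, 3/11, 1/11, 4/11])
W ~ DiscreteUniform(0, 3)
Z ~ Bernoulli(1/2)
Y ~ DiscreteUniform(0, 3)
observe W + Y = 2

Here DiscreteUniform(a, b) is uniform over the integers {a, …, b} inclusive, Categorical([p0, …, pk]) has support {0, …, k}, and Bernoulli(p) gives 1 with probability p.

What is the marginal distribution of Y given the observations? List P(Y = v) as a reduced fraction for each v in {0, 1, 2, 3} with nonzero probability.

Enumerate traces; 96 have nonzero weight after conditioning:
  (X=0, U=0, W=0, Z=0, Y=2) weight 1/352
  (X=0, U=0, W=0, Z=1, Y=2) weight 1/352
  (X=0, U=0, W=1, Z=0, Y=1) weight 1/352
  (X=0, U=0, W=1, Z=1, Y=1) weight 1/352
  (X=0, U=0, W=2, Z=0, Y=0) weight 1/352
  (X=0, U=0, W=2, Z=1, Y=0) weight 1/352
  (X=0, U=1, W=0, Z=0, Y=2) weight 1/352
  (X=0, U=1, W=0, Z=1, Y=2) weight 1/352
  … 88 more
Group by Y:
  weight(Y=0) = 1/16
  weight(Y=1) = 1/16
  weight(Y=2) = 1/16
Total weight = 1/16 + 1/16 + 1/16 = 3/16
P(Y=0 | obs) = 1/16 / 3/16 = 1/3
P(Y=1 | obs) = 1/16 / 3/16 = 1/3
P(Y=2 | obs) = 1/16 / 3/16 = 1/3

P(Y=0) = 1/3, P(Y=1) = 1/3, P(Y=2) = 1/3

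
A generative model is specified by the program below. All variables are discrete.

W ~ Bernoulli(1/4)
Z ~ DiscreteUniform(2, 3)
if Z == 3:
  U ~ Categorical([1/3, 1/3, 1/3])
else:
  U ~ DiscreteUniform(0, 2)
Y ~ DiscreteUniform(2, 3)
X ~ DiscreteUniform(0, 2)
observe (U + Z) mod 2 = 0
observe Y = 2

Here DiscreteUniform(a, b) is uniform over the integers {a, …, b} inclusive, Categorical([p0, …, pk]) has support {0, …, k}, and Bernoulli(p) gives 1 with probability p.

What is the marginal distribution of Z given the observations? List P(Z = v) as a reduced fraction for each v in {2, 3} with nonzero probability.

P(Z=2) = 2/3, P(Z=3) = 1/3

Enumerate traces; 18 have nonzero weight after conditioning:
  (W=0, Z=2, U=0, Y=2, X=0) weight 1/48
  (W=0, Z=2, U=0, Y=2, X=1) weight 1/48
  (W=0, Z=2, U=0, Y=2, X=2) weight 1/48
  (W=0, Z=2, U=2, Y=2, X=0) weight 1/48
  (W=0, Z=2, U=2, Y=2, X=1) weight 1/48
  (W=0, Z=2, U=2, Y=2, X=2) weight 1/48
  (W=0, Z=3, U=1, Y=2, X=0) weight 1/48
  (W=0, Z=3, U=1, Y=2, X=1) weight 1/48
  … 10 more
Group by Z:
  weight(Z=2) = 1/6
  weight(Z=3) = 1/12
Total weight = 1/6 + 1/12 = 1/4
P(Z=2 | obs) = 1/6 / 1/4 = 2/3
P(Z=3 | obs) = 1/12 / 1/4 = 1/3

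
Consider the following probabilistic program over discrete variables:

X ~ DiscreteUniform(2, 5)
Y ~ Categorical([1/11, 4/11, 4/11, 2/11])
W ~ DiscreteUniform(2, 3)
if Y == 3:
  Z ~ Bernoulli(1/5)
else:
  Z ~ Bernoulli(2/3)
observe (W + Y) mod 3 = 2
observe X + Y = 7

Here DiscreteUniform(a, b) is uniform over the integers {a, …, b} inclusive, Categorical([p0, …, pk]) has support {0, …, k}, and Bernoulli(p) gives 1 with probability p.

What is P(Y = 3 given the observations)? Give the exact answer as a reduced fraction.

Enumerate traces; 4 have nonzero weight after conditioning:
  (X=4, Y=3, W=2, Z=0) weight 1/55
  (X=4, Y=3, W=2, Z=1) weight 1/220
  (X=5, Y=2, W=3, Z=0) weight 1/66
  (X=5, Y=2, W=3, Z=1) weight 1/33
Group by Y:
  weight(Y=2) = 1/22
  weight(Y=3) = 1/44
Total weight = 1/22 + 1/44 = 3/44
P(Y=2 | obs) = 1/22 / 3/44 = 2/3
P(Y=3 | obs) = 1/44 / 3/44 = 1/3

P(Y = 3 | obs) = 1/3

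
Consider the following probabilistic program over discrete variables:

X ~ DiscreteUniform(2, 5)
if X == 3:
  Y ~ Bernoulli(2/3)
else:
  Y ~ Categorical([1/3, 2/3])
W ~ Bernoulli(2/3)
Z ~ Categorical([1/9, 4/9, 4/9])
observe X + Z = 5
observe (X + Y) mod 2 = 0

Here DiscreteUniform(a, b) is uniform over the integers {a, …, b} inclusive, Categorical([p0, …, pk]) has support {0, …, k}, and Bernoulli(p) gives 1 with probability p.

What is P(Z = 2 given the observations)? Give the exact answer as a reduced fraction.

Enumerate traces; 6 have nonzero weight after conditioning:
  (X=3, Y=1, W=0, Z=2) weight 2/81
  (X=3, Y=1, W=1, Z=2) weight 4/81
  (X=4, Y=0, W=0, Z=1) weight 1/81
  (X=4, Y=0, W=1, Z=1) weight 2/81
  (X=5, Y=1, W=0, Z=0) weight 1/162
  (X=5, Y=1, W=1, Z=0) weight 1/81
Group by Z:
  weight(Z=0) = 1/54
  weight(Z=1) = 1/27
  weight(Z=2) = 2/27
Total weight = 1/54 + 1/27 + 2/27 = 7/54
P(Z=0 | obs) = 1/54 / 7/54 = 1/7
P(Z=1 | obs) = 1/27 / 7/54 = 2/7
P(Z=2 | obs) = 2/27 / 7/54 = 4/7

P(Z = 2 | obs) = 4/7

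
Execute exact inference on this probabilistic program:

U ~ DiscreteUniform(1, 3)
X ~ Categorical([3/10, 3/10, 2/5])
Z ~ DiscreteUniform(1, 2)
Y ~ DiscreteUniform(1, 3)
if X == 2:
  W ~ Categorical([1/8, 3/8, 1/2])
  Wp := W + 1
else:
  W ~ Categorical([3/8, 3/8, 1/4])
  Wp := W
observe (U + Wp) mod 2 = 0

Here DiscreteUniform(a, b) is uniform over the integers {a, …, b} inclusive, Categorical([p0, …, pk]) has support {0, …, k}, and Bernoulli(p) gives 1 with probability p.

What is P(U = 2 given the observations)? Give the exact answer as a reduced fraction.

Enumerate traces; 78 have nonzero weight after conditioning:
  (U=1, X=0, Z=1, Y=1, W=1) weight 1/160
  (U=1, X=0, Z=1, Y=2, W=1) weight 1/160
  (U=1, X=0, Z=1, Y=3, W=1) weight 1/160
  (U=1, X=0, Z=2, Y=1, W=1) weight 1/160
  (U=1, X=0, Z=2, Y=2, W=1) weight 1/160
  (U=1, X=0, Z=2, Y=3, W=1) weight 1/160
  (U=1, X=1, Z=1, Y=1, W=1) weight 1/160
  (U=1, X=1, Z=1, Y=2, W=1) weight 1/160
  (U=2, X=0, Z=1, Y=1, W=0) weight 1/160
  (U=3, X=0, Z=1, Y=1, W=1) weight 1/160
  … 68 more
Group by U:
  weight(U=1) = 19/120
  weight(U=2) = 7/40
  weight(U=3) = 19/120
Total weight = 19/120 + 7/40 + 19/120 = 59/120
P(U=1 | obs) = 19/120 / 59/120 = 19/59
P(U=2 | obs) = 7/40 / 59/120 = 21/59
P(U=3 | obs) = 19/120 / 59/120 = 19/59

P(U = 2 | obs) = 21/59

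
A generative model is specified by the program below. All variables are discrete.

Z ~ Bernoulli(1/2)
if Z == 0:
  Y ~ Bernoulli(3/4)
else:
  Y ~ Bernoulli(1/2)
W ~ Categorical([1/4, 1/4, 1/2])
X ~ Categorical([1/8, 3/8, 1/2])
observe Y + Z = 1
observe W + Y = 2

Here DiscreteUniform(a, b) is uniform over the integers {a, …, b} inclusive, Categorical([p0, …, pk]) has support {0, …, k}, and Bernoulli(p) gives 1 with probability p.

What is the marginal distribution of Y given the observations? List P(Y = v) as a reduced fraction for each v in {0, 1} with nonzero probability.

Enumerate traces; 6 have nonzero weight after conditioning:
  (Z=0, Y=1, W=1, X=0) weight 3/256
  (Z=0, Y=1, W=1, X=1) weight 9/256
  (Z=0, Y=1, W=1, X=2) weight 3/64
  (Z=1, Y=0, W=2, X=0) weight 1/64
  (Z=1, Y=0, W=2, X=1) weight 3/64
  (Z=1, Y=0, W=2, X=2) weight 1/16
Group by Y:
  weight(Y=0) = 1/8
  weight(Y=1) = 3/32
Total weight = 1/8 + 3/32 = 7/32
P(Y=0 | obs) = 1/8 / 7/32 = 4/7
P(Y=1 | obs) = 3/32 / 7/32 = 3/7

P(Y=0) = 4/7, P(Y=1) = 3/7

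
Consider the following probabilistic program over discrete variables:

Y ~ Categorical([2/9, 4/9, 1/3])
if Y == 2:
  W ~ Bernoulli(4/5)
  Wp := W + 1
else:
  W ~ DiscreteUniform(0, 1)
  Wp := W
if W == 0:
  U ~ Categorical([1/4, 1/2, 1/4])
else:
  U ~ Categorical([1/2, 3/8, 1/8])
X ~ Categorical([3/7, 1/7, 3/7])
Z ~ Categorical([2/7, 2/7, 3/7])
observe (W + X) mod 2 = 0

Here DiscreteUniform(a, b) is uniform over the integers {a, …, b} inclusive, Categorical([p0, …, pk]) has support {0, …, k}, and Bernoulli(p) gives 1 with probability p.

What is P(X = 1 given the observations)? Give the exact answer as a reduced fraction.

Enumerate traces; 81 have nonzero weight after conditioning:
  (Y=0, W=0, U=0, X=0, Z=0) weight 1/294
  (Y=0, W=0, U=0, X=0, Z=1) weight 1/294
  (Y=0, W=0, U=0, X=0, Z=2) weight 1/196
  (Y=0, W=0, U=0, X=2, Z=0) weight 1/294
  (Y=0, W=0, U=0, X=2, Z=1) weight 1/294
  (Y=0, W=0, U=0, X=2, Z=2) weight 1/196
  (Y=0, W=0, U=1, X=0, Z=0) weight 1/147
  (Y=0, W=0, U=1, X=0, Z=1) weight 1/147
  (Y=0, W=1, U=0, X=1, Z=0) weight 1/441
  … 72 more
Group by X:
  weight(X=0) = 6/35
  weight(X=1) = 3/35
  weight(X=2) = 6/35
Total weight = 6/35 + 3/35 + 6/35 = 3/7
P(X=0 | obs) = 6/35 / 3/7 = 2/5
P(X=1 | obs) = 3/35 / 3/7 = 1/5
P(X=2 | obs) = 6/35 / 3/7 = 2/5

P(X = 1 | obs) = 1/5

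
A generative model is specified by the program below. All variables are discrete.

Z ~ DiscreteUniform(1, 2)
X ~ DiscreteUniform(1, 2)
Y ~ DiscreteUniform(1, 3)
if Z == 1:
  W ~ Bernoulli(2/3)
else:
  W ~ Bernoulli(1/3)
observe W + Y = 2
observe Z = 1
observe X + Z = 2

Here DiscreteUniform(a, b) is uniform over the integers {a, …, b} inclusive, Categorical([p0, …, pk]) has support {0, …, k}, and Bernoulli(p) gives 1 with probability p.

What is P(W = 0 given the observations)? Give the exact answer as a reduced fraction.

P(W = 0 | obs) = 1/3

Enumerate traces; 2 have nonzero weight after conditioning:
  (Z=1, X=1, Y=1, W=1) weight 1/18
  (Z=1, X=1, Y=2, W=0) weight 1/36
Group by W:
  weight(W=0) = 1/36
  weight(W=1) = 1/18
Total weight = 1/36 + 1/18 = 1/12
P(W=0 | obs) = 1/36 / 1/12 = 1/3
P(W=1 | obs) = 1/18 / 1/12 = 2/3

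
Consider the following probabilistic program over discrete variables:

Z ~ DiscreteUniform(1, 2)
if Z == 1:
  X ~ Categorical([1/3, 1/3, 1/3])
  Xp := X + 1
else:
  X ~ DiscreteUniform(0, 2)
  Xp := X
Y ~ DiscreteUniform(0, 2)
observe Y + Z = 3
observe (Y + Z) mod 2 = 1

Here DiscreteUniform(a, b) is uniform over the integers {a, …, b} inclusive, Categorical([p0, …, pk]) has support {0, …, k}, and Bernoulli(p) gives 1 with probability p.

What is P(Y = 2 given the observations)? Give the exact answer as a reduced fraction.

P(Y = 2 | obs) = 1/2

Enumerate traces; 6 have nonzero weight after conditioning:
  (Z=1, X=0, Y=2) weight 1/18
  (Z=1, X=1, Y=2) weight 1/18
  (Z=1, X=2, Y=2) weight 1/18
  (Z=2, X=0, Y=1) weight 1/18
  (Z=2, X=1, Y=1) weight 1/18
  (Z=2, X=2, Y=1) weight 1/18
Group by Y:
  weight(Y=1) = 1/6
  weight(Y=2) = 1/6
Total weight = 1/6 + 1/6 = 1/3
P(Y=1 | obs) = 1/6 / 1/3 = 1/2
P(Y=2 | obs) = 1/6 / 1/3 = 1/2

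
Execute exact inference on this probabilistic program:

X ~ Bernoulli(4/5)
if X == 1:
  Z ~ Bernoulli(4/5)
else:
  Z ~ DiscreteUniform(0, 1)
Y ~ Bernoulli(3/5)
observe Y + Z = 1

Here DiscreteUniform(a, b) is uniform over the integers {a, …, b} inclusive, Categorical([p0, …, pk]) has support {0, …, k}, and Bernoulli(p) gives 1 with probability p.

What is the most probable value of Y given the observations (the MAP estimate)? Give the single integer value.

argmax_v P(Y = v | obs) = 0

Enumerate traces; 4 have nonzero weight after conditioning:
  (X=0, Z=0, Y=1) weight 3/50
  (X=0, Z=1, Y=0) weight 1/25
  (X=1, Z=0, Y=1) weight 12/125
  (X=1, Z=1, Y=0) weight 32/125
Group by Y:
  weight(Y=0) = 37/125
  weight(Y=1) = 39/250
Total weight = 37/125 + 39/250 = 113/250
P(Y=0 | obs) = 37/125 / 113/250 = 74/113
P(Y=1 | obs) = 39/250 / 113/250 = 39/113
argmax = 0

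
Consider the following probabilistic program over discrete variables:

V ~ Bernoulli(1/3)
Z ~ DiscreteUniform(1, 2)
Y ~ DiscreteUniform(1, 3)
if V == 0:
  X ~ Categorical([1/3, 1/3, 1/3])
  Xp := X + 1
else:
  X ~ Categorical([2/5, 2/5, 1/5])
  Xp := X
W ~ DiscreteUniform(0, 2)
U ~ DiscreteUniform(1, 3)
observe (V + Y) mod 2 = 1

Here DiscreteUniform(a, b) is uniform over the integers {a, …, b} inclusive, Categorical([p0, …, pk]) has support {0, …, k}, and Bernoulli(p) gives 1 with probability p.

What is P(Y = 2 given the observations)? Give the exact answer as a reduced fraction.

P(Y = 2 | obs) = 1/5

Enumerate traces; 162 have nonzero weight after conditioning:
  (V=0, Z=1, Y=1, X=0, W=0, U=1) weight 1/243
  (V=0, Z=1, Y=1, X=0, W=0, U=2) weight 1/243
  (V=0, Z=1, Y=1, X=0, W=0, U=3) weight 1/243
  (V=0, Z=1, Y=1, X=0, W=1, U=1) weight 1/243
  (V=0, Z=1, Y=1, X=0, W=1, U=2) weight 1/243
  (V=0, Z=1, Y=1, X=0, W=1, U=3) weight 1/243
  (V=0, Z=1, Y=1, X=0, W=2, U=1) weight 1/243
  (V=0, Z=1, Y=1, X=0, W=2, U=2) weight 1/243
  (V=0, Z=1, Y=3, X=0, W=0, U=1) weight 1/243
  (V=1, Z=1, Y=2, X=0, W=0, U=1) weight 1/405
  … 152 more
Group by Y:
  weight(Y=1) = 2/9
  weight(Y=2) = 1/9
  weight(Y=3) = 2/9
Total weight = 2/9 + 1/9 + 2/9 = 5/9
P(Y=1 | obs) = 2/9 / 5/9 = 2/5
P(Y=2 | obs) = 1/9 / 5/9 = 1/5
P(Y=3 | obs) = 2/9 / 5/9 = 2/5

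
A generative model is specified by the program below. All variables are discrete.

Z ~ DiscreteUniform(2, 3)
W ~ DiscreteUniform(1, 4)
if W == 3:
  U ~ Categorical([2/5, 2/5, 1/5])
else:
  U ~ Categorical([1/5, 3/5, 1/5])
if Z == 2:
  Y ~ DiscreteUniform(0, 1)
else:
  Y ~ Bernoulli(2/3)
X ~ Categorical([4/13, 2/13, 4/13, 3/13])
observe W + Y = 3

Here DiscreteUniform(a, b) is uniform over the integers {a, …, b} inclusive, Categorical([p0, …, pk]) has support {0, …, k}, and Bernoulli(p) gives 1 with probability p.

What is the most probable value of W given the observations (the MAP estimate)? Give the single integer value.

Enumerate traces; 48 have nonzero weight after conditioning:
  (Z=2, W=2, U=0, Y=1, X=0) weight 1/260
  (Z=2, W=2, U=0, Y=1, X=1) weight 1/520
  (Z=2, W=2, U=0, Y=1, X=2) weight 1/260
  (Z=2, W=2, U=0, Y=1, X=3) weight 3/1040
  (Z=2, W=2, U=1, Y=1, X=0) weight 3/260
  (Z=2, W=2, U=1, Y=1, X=1) weight 3/520
  (Z=2, W=2, U=1, Y=1, X=2) weight 3/260
  (Z=2, W=2, U=1, Y=1, X=3) weight 9/1040
  (Z=2, W=3, U=0, Y=0, X=0) weight 1/130
  … 39 more
Group by W:
  weight(W=2) = 7/48
  weight(W=3) = 5/48
Total weight = 7/48 + 5/48 = 1/4
P(W=2 | obs) = 7/48 / 1/4 = 7/12
P(W=3 | obs) = 5/48 / 1/4 = 5/12
argmax = 2

argmax_v P(W = v | obs) = 2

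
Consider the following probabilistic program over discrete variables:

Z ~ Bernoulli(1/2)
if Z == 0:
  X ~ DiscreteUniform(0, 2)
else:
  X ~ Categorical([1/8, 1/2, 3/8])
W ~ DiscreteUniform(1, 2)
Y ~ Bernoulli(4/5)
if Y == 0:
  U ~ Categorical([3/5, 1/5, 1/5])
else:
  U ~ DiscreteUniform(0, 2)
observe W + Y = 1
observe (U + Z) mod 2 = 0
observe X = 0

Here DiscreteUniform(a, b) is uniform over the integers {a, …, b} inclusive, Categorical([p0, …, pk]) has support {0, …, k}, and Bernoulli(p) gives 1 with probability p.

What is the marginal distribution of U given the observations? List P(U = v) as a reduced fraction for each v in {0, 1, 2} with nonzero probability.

P(U=0) = 24/35, P(U=1) = 3/35, P(U=2) = 8/35

Enumerate traces; 3 have nonzero weight after conditioning:
  (Z=0, X=0, W=1, Y=0, U=0) weight 1/100
  (Z=0, X=0, W=1, Y=0, U=2) weight 1/300
  (Z=1, X=0, W=1, Y=0, U=1) weight 1/800
Group by U:
  weight(U=0) = 1/100
  weight(U=1) = 1/800
  weight(U=2) = 1/300
Total weight = 1/100 + 1/800 + 1/300 = 7/480
P(U=0 | obs) = 1/100 / 7/480 = 24/35
P(U=1 | obs) = 1/800 / 7/480 = 3/35
P(U=2 | obs) = 1/300 / 7/480 = 8/35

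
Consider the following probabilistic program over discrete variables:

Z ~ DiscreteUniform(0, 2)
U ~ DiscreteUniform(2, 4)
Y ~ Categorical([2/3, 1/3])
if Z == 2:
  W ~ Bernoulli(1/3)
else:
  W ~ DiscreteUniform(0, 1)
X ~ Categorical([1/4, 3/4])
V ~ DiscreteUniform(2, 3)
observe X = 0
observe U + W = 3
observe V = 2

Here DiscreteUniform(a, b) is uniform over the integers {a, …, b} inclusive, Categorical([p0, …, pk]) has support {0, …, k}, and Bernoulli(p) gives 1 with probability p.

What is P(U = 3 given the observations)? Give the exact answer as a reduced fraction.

P(U = 3 | obs) = 5/9

Enumerate traces; 12 have nonzero weight after conditioning:
  (Z=0, U=2, Y=0, W=1, X=0, V=2) weight 1/216
  (Z=0, U=2, Y=1, W=1, X=0, V=2) weight 1/432
  (Z=0, U=3, Y=0, W=0, X=0, V=2) weight 1/216
  (Z=0, U=3, Y=1, W=0, X=0, V=2) weight 1/432
  (Z=1, U=2, Y=0, W=1, X=0, V=2) weight 1/216
  (Z=1, U=2, Y=1, W=1, X=0, V=2) weight 1/432
  (Z=1, U=3, Y=0, W=0, X=0, V=2) weight 1/216
  (Z=1, U=3, Y=1, W=0, X=0, V=2) weight 1/432
  … 4 more
Group by U:
  weight(U=2) = 1/54
  weight(U=3) = 5/216
Total weight = 1/54 + 5/216 = 1/24
P(U=2 | obs) = 1/54 / 1/24 = 4/9
P(U=3 | obs) = 5/216 / 1/24 = 5/9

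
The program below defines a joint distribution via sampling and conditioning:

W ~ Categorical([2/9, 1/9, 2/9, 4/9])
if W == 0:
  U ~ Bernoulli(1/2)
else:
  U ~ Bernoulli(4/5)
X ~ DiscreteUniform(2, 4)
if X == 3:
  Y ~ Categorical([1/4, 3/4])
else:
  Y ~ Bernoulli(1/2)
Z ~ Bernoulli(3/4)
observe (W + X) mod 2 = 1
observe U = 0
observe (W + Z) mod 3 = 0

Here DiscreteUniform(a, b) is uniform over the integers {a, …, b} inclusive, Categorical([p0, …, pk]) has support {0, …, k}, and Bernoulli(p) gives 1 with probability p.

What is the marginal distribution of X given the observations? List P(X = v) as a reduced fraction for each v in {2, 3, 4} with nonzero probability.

Enumerate traces; 8 have nonzero weight after conditioning:
  (W=0, U=0, X=3, Y=0, Z=0) weight 1/432
  (W=0, U=0, X=3, Y=1, Z=0) weight 1/144
  (W=2, U=0, X=3, Y=0, Z=1) weight 1/360
  (W=2, U=0, X=3, Y=1, Z=1) weight 1/120
  (W=3, U=0, X=2, Y=0, Z=0) weight 1/270
  (W=3, U=0, X=2, Y=1, Z=0) weight 1/270
  (W=3, U=0, X=4, Y=0, Z=0) weight 1/270
  (W=3, U=0, X=4, Y=1, Z=0) weight 1/270
Group by X:
  weight(X=2) = 1/135
  weight(X=3) = 11/540
  weight(X=4) = 1/135
Total weight = 1/135 + 11/540 + 1/135 = 19/540
P(X=2 | obs) = 1/135 / 19/540 = 4/19
P(X=3 | obs) = 11/540 / 19/540 = 11/19
P(X=4 | obs) = 1/135 / 19/540 = 4/19

P(X=2) = 4/19, P(X=3) = 11/19, P(X=4) = 4/19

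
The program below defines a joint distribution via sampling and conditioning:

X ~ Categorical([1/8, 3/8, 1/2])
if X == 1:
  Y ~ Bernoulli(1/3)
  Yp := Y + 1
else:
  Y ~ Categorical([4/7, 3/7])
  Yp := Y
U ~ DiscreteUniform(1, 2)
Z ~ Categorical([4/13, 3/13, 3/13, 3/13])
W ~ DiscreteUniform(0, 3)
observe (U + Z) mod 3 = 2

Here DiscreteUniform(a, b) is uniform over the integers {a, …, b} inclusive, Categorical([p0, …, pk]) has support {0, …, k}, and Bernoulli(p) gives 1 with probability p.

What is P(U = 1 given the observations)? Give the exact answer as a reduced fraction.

Enumerate traces; 72 have nonzero weight after conditioning:
  (X=0, Y=0, U=1, Z=1, W=0) weight 3/1456
  (X=0, Y=0, U=1, Z=1, W=1) weight 3/1456
  (X=0, Y=0, U=1, Z=1, W=2) weight 3/1456
  (X=0, Y=0, U=1, Z=1, W=3) weight 3/1456
  (X=0, Y=0, U=2, Z=0, W=0) weight 1/364
  (X=0, Y=0, U=2, Z=0, W=1) weight 1/364
  (X=0, Y=0, U=2, Z=0, W=2) weight 1/364
  (X=0, Y=0, U=2, Z=0, W=3) weight 1/364
  … 64 more
Group by U:
  weight(U=1) = 3/26
  weight(U=2) = 7/26
Total weight = 3/26 + 7/26 = 5/13
P(U=1 | obs) = 3/26 / 5/13 = 3/10
P(U=2 | obs) = 7/26 / 5/13 = 7/10

P(U = 1 | obs) = 3/10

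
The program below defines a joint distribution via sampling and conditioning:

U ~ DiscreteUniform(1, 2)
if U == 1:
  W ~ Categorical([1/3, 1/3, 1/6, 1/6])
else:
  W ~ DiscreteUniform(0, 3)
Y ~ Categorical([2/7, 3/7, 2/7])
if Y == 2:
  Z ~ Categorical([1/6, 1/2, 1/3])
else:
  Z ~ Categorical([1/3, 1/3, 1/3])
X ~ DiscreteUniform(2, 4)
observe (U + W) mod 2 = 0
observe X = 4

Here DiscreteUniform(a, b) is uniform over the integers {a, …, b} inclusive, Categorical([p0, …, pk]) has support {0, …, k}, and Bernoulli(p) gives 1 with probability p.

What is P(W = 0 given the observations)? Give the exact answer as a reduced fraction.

P(W = 0 | obs) = 1/4

Enumerate traces; 36 have nonzero weight after conditioning:
  (U=1, W=1, Y=0, Z=0, X=4) weight 1/189
  (U=1, W=1, Y=0, Z=1, X=4) weight 1/189
  (U=1, W=1, Y=0, Z=2, X=4) weight 1/189
  (U=1, W=1, Y=1, Z=0, X=4) weight 1/126
  (U=1, W=1, Y=1, Z=1, X=4) weight 1/126
  (U=1, W=1, Y=1, Z=2, X=4) weight 1/126
  (U=1, W=1, Y=2, Z=0, X=4) weight 1/378
  (U=1, W=1, Y=2, Z=1, X=4) weight 1/126
  (U=1, W=3, Y=0, Z=0, X=4) weight 1/378
  (U=2, W=0, Y=0, Z=0, X=4) weight 1/252
  … 26 more
Group by W:
  weight(W=0) = 1/24
  weight(W=1) = 1/18
  weight(W=2) = 1/24
  weight(W=3) = 1/36
Total weight = 1/24 + 1/18 + 1/24 + 1/36 = 1/6
P(W=0 | obs) = 1/24 / 1/6 = 1/4
P(W=1 | obs) = 1/18 / 1/6 = 1/3
P(W=2 | obs) = 1/24 / 1/6 = 1/4
P(W=3 | obs) = 1/36 / 1/6 = 1/6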